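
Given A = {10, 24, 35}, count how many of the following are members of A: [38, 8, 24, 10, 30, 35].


Set A = {10, 24, 35}
Candidates: [38, 8, 24, 10, 30, 35]
Check each candidate:
38 ∉ A, 8 ∉ A, 24 ∈ A, 10 ∈ A, 30 ∉ A, 35 ∈ A
Count of candidates in A: 3

3


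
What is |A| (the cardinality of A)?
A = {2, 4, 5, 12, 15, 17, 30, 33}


Set A = {2, 4, 5, 12, 15, 17, 30, 33}
Listing elements: 2, 4, 5, 12, 15, 17, 30, 33
Counting: 8 elements
|A| = 8

8


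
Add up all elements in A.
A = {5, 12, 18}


Set A = {5, 12, 18}
Sum = 5 + 12 + 18 = 35

35


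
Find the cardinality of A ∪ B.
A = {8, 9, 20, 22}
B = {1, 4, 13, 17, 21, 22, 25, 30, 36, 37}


Set A = {8, 9, 20, 22}, |A| = 4
Set B = {1, 4, 13, 17, 21, 22, 25, 30, 36, 37}, |B| = 10
A ∩ B = {22}, |A ∩ B| = 1
|A ∪ B| = |A| + |B| - |A ∩ B| = 4 + 10 - 1 = 13

13


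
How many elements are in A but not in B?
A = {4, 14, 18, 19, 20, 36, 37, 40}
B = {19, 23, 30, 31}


Set A = {4, 14, 18, 19, 20, 36, 37, 40}
Set B = {19, 23, 30, 31}
A \ B = {4, 14, 18, 20, 36, 37, 40}
|A \ B| = 7

7


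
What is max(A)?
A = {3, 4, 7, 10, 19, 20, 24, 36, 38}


Set A = {3, 4, 7, 10, 19, 20, 24, 36, 38}
Elements in ascending order: 3, 4, 7, 10, 19, 20, 24, 36, 38
The largest element is 38.

38


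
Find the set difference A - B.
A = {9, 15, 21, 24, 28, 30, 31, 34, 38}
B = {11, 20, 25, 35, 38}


Set A = {9, 15, 21, 24, 28, 30, 31, 34, 38}
Set B = {11, 20, 25, 35, 38}
A \ B includes elements in A that are not in B.
Check each element of A:
9 (not in B, keep), 15 (not in B, keep), 21 (not in B, keep), 24 (not in B, keep), 28 (not in B, keep), 30 (not in B, keep), 31 (not in B, keep), 34 (not in B, keep), 38 (in B, remove)
A \ B = {9, 15, 21, 24, 28, 30, 31, 34}

{9, 15, 21, 24, 28, 30, 31, 34}


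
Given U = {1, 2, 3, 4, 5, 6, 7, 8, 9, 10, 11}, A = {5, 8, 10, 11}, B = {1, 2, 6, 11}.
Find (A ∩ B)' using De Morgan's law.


U = {1, 2, 3, 4, 5, 6, 7, 8, 9, 10, 11}
A = {5, 8, 10, 11}, B = {1, 2, 6, 11}
A ∩ B = {11}
(A ∩ B)' = U \ (A ∩ B) = {1, 2, 3, 4, 5, 6, 7, 8, 9, 10}
Verification via A' ∪ B': A' = {1, 2, 3, 4, 6, 7, 9}, B' = {3, 4, 5, 7, 8, 9, 10}
A' ∪ B' = {1, 2, 3, 4, 5, 6, 7, 8, 9, 10} ✓

{1, 2, 3, 4, 5, 6, 7, 8, 9, 10}


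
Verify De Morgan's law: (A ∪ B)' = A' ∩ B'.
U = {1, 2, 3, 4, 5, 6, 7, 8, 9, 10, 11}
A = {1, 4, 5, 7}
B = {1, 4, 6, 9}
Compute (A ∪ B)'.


U = {1, 2, 3, 4, 5, 6, 7, 8, 9, 10, 11}
A = {1, 4, 5, 7}, B = {1, 4, 6, 9}
A ∪ B = {1, 4, 5, 6, 7, 9}
(A ∪ B)' = U \ (A ∪ B) = {2, 3, 8, 10, 11}
Verification via A' ∩ B': A' = {2, 3, 6, 8, 9, 10, 11}, B' = {2, 3, 5, 7, 8, 10, 11}
A' ∩ B' = {2, 3, 8, 10, 11} ✓

{2, 3, 8, 10, 11}


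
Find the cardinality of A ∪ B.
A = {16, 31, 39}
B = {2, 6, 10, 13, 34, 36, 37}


Set A = {16, 31, 39}, |A| = 3
Set B = {2, 6, 10, 13, 34, 36, 37}, |B| = 7
A ∩ B = {}, |A ∩ B| = 0
|A ∪ B| = |A| + |B| - |A ∩ B| = 3 + 7 - 0 = 10

10


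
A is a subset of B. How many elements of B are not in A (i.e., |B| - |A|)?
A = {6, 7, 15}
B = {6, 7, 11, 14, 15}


Set A = {6, 7, 15}, |A| = 3
Set B = {6, 7, 11, 14, 15}, |B| = 5
Since A ⊆ B: B \ A = {11, 14}
|B| - |A| = 5 - 3 = 2

2


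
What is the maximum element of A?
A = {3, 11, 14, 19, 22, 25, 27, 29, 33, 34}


Set A = {3, 11, 14, 19, 22, 25, 27, 29, 33, 34}
Elements in ascending order: 3, 11, 14, 19, 22, 25, 27, 29, 33, 34
The largest element is 34.

34


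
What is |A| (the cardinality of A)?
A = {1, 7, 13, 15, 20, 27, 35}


Set A = {1, 7, 13, 15, 20, 27, 35}
Listing elements: 1, 7, 13, 15, 20, 27, 35
Counting: 7 elements
|A| = 7

7


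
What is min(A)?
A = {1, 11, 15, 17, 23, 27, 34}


Set A = {1, 11, 15, 17, 23, 27, 34}
Elements in ascending order: 1, 11, 15, 17, 23, 27, 34
The smallest element is 1.

1


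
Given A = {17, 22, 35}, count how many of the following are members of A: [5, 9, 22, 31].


Set A = {17, 22, 35}
Candidates: [5, 9, 22, 31]
Check each candidate:
5 ∉ A, 9 ∉ A, 22 ∈ A, 31 ∉ A
Count of candidates in A: 1

1


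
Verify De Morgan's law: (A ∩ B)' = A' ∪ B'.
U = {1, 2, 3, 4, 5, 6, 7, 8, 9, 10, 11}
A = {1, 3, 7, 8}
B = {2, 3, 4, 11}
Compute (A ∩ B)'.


U = {1, 2, 3, 4, 5, 6, 7, 8, 9, 10, 11}
A = {1, 3, 7, 8}, B = {2, 3, 4, 11}
A ∩ B = {3}
(A ∩ B)' = U \ (A ∩ B) = {1, 2, 4, 5, 6, 7, 8, 9, 10, 11}
Verification via A' ∪ B': A' = {2, 4, 5, 6, 9, 10, 11}, B' = {1, 5, 6, 7, 8, 9, 10}
A' ∪ B' = {1, 2, 4, 5, 6, 7, 8, 9, 10, 11} ✓

{1, 2, 4, 5, 6, 7, 8, 9, 10, 11}


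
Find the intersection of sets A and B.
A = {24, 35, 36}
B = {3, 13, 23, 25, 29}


Set A = {24, 35, 36}
Set B = {3, 13, 23, 25, 29}
A ∩ B includes only elements in both sets.
Check each element of A against B:
24 ✗, 35 ✗, 36 ✗
A ∩ B = {}

{}


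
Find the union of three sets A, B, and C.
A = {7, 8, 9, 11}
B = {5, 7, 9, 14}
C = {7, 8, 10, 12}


Set A = {7, 8, 9, 11}
Set B = {5, 7, 9, 14}
Set C = {7, 8, 10, 12}
First, A ∪ B = {5, 7, 8, 9, 11, 14}
Then, (A ∪ B) ∪ C = {5, 7, 8, 9, 10, 11, 12, 14}

{5, 7, 8, 9, 10, 11, 12, 14}


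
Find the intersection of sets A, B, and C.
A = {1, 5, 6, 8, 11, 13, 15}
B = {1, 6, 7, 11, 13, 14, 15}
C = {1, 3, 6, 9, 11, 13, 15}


Set A = {1, 5, 6, 8, 11, 13, 15}
Set B = {1, 6, 7, 11, 13, 14, 15}
Set C = {1, 3, 6, 9, 11, 13, 15}
First, A ∩ B = {1, 6, 11, 13, 15}
Then, (A ∩ B) ∩ C = {1, 6, 11, 13, 15}

{1, 6, 11, 13, 15}


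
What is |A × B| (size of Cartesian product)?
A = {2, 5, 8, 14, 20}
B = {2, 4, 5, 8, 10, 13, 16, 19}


Set A = {2, 5, 8, 14, 20} has 5 elements.
Set B = {2, 4, 5, 8, 10, 13, 16, 19} has 8 elements.
|A × B| = |A| × |B| = 5 × 8 = 40

40


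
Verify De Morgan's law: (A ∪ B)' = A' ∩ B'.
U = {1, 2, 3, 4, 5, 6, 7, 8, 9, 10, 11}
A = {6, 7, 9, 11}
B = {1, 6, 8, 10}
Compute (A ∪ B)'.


U = {1, 2, 3, 4, 5, 6, 7, 8, 9, 10, 11}
A = {6, 7, 9, 11}, B = {1, 6, 8, 10}
A ∪ B = {1, 6, 7, 8, 9, 10, 11}
(A ∪ B)' = U \ (A ∪ B) = {2, 3, 4, 5}
Verification via A' ∩ B': A' = {1, 2, 3, 4, 5, 8, 10}, B' = {2, 3, 4, 5, 7, 9, 11}
A' ∩ B' = {2, 3, 4, 5} ✓

{2, 3, 4, 5}


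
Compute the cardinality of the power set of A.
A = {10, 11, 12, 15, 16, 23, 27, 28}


Set A = {10, 11, 12, 15, 16, 23, 27, 28}
|A| = 8
The power set P(A) contains all subsets of A.
|P(A)| = 2^|A| = 2^8 = 256

256


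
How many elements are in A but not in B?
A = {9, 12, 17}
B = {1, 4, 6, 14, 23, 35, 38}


Set A = {9, 12, 17}
Set B = {1, 4, 6, 14, 23, 35, 38}
A \ B = {9, 12, 17}
|A \ B| = 3

3


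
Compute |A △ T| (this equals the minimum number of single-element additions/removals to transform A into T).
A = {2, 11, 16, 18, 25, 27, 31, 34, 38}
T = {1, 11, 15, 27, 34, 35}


Set A = {2, 11, 16, 18, 25, 27, 31, 34, 38}
Set T = {1, 11, 15, 27, 34, 35}
Elements to remove from A (in A, not in T): {2, 16, 18, 25, 31, 38} → 6 removals
Elements to add to A (in T, not in A): {1, 15, 35} → 3 additions
Total edits = 6 + 3 = 9

9


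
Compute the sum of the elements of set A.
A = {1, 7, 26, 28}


Set A = {1, 7, 26, 28}
Sum = 1 + 7 + 26 + 28 = 62

62


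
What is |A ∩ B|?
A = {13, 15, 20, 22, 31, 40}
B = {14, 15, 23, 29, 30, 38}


Set A = {13, 15, 20, 22, 31, 40}
Set B = {14, 15, 23, 29, 30, 38}
A ∩ B = {15}
|A ∩ B| = 1

1


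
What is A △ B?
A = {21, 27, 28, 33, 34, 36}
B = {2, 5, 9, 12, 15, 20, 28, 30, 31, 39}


Set A = {21, 27, 28, 33, 34, 36}
Set B = {2, 5, 9, 12, 15, 20, 28, 30, 31, 39}
A △ B = (A \ B) ∪ (B \ A)
Elements in A but not B: {21, 27, 33, 34, 36}
Elements in B but not A: {2, 5, 9, 12, 15, 20, 30, 31, 39}
A △ B = {2, 5, 9, 12, 15, 20, 21, 27, 30, 31, 33, 34, 36, 39}

{2, 5, 9, 12, 15, 20, 21, 27, 30, 31, 33, 34, 36, 39}


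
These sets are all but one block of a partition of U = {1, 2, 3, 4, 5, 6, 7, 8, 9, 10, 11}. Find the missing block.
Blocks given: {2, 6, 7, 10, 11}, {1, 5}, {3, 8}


U = {1, 2, 3, 4, 5, 6, 7, 8, 9, 10, 11}
Shown blocks: {2, 6, 7, 10, 11}, {1, 5}, {3, 8}
A partition's blocks are pairwise disjoint and cover U, so the missing block = U \ (union of shown blocks).
Union of shown blocks: {1, 2, 3, 5, 6, 7, 8, 10, 11}
Missing block = U \ (union) = {4, 9}

{4, 9}


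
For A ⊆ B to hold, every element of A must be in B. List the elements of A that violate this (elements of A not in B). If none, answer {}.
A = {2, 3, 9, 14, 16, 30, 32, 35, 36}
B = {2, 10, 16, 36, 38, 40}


Set A = {2, 3, 9, 14, 16, 30, 32, 35, 36}
Set B = {2, 10, 16, 36, 38, 40}
Check each element of A against B:
2 ∈ B, 3 ∉ B (include), 9 ∉ B (include), 14 ∉ B (include), 16 ∈ B, 30 ∉ B (include), 32 ∉ B (include), 35 ∉ B (include), 36 ∈ B
Elements of A not in B: {3, 9, 14, 30, 32, 35}

{3, 9, 14, 30, 32, 35}


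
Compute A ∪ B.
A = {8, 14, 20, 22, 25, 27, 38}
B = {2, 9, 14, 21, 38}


Set A = {8, 14, 20, 22, 25, 27, 38}
Set B = {2, 9, 14, 21, 38}
A ∪ B includes all elements in either set.
Elements from A: {8, 14, 20, 22, 25, 27, 38}
Elements from B not already included: {2, 9, 21}
A ∪ B = {2, 8, 9, 14, 20, 21, 22, 25, 27, 38}

{2, 8, 9, 14, 20, 21, 22, 25, 27, 38}


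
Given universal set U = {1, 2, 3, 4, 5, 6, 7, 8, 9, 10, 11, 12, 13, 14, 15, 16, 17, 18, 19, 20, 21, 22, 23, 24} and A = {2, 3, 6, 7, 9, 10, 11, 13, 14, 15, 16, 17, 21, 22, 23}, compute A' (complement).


Universal set U = {1, 2, 3, 4, 5, 6, 7, 8, 9, 10, 11, 12, 13, 14, 15, 16, 17, 18, 19, 20, 21, 22, 23, 24}
Set A = {2, 3, 6, 7, 9, 10, 11, 13, 14, 15, 16, 17, 21, 22, 23}
A' = U \ A = elements in U but not in A
Checking each element of U:
1 (not in A, include), 2 (in A, exclude), 3 (in A, exclude), 4 (not in A, include), 5 (not in A, include), 6 (in A, exclude), 7 (in A, exclude), 8 (not in A, include), 9 (in A, exclude), 10 (in A, exclude), 11 (in A, exclude), 12 (not in A, include), 13 (in A, exclude), 14 (in A, exclude), 15 (in A, exclude), 16 (in A, exclude), 17 (in A, exclude), 18 (not in A, include), 19 (not in A, include), 20 (not in A, include), 21 (in A, exclude), 22 (in A, exclude), 23 (in A, exclude), 24 (not in A, include)
A' = {1, 4, 5, 8, 12, 18, 19, 20, 24}

{1, 4, 5, 8, 12, 18, 19, 20, 24}


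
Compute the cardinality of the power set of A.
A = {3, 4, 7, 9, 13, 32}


Set A = {3, 4, 7, 9, 13, 32}
|A| = 6
The power set P(A) contains all subsets of A.
|P(A)| = 2^|A| = 2^6 = 64

64


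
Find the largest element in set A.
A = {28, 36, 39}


Set A = {28, 36, 39}
Elements in ascending order: 28, 36, 39
The largest element is 39.

39


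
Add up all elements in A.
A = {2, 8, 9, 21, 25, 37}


Set A = {2, 8, 9, 21, 25, 37}
Sum = 2 + 8 + 9 + 21 + 25 + 37 = 102

102


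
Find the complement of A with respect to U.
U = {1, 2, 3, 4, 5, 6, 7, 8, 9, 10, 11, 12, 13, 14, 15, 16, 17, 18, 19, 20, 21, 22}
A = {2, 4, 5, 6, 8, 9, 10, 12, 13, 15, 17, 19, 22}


Universal set U = {1, 2, 3, 4, 5, 6, 7, 8, 9, 10, 11, 12, 13, 14, 15, 16, 17, 18, 19, 20, 21, 22}
Set A = {2, 4, 5, 6, 8, 9, 10, 12, 13, 15, 17, 19, 22}
A' = U \ A = elements in U but not in A
Checking each element of U:
1 (not in A, include), 2 (in A, exclude), 3 (not in A, include), 4 (in A, exclude), 5 (in A, exclude), 6 (in A, exclude), 7 (not in A, include), 8 (in A, exclude), 9 (in A, exclude), 10 (in A, exclude), 11 (not in A, include), 12 (in A, exclude), 13 (in A, exclude), 14 (not in A, include), 15 (in A, exclude), 16 (not in A, include), 17 (in A, exclude), 18 (not in A, include), 19 (in A, exclude), 20 (not in A, include), 21 (not in A, include), 22 (in A, exclude)
A' = {1, 3, 7, 11, 14, 16, 18, 20, 21}

{1, 3, 7, 11, 14, 16, 18, 20, 21}


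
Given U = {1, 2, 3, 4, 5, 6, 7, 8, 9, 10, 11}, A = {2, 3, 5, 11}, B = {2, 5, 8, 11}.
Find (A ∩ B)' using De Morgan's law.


U = {1, 2, 3, 4, 5, 6, 7, 8, 9, 10, 11}
A = {2, 3, 5, 11}, B = {2, 5, 8, 11}
A ∩ B = {2, 5, 11}
(A ∩ B)' = U \ (A ∩ B) = {1, 3, 4, 6, 7, 8, 9, 10}
Verification via A' ∪ B': A' = {1, 4, 6, 7, 8, 9, 10}, B' = {1, 3, 4, 6, 7, 9, 10}
A' ∪ B' = {1, 3, 4, 6, 7, 8, 9, 10} ✓

{1, 3, 4, 6, 7, 8, 9, 10}


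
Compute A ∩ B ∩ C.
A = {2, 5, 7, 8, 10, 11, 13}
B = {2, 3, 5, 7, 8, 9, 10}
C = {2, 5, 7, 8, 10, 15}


Set A = {2, 5, 7, 8, 10, 11, 13}
Set B = {2, 3, 5, 7, 8, 9, 10}
Set C = {2, 5, 7, 8, 10, 15}
First, A ∩ B = {2, 5, 7, 8, 10}
Then, (A ∩ B) ∩ C = {2, 5, 7, 8, 10}

{2, 5, 7, 8, 10}


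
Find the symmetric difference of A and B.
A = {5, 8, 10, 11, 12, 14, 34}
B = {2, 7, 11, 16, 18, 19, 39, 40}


Set A = {5, 8, 10, 11, 12, 14, 34}
Set B = {2, 7, 11, 16, 18, 19, 39, 40}
A △ B = (A \ B) ∪ (B \ A)
Elements in A but not B: {5, 8, 10, 12, 14, 34}
Elements in B but not A: {2, 7, 16, 18, 19, 39, 40}
A △ B = {2, 5, 7, 8, 10, 12, 14, 16, 18, 19, 34, 39, 40}

{2, 5, 7, 8, 10, 12, 14, 16, 18, 19, 34, 39, 40}


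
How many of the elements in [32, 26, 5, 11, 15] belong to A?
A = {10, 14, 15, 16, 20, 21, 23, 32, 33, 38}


Set A = {10, 14, 15, 16, 20, 21, 23, 32, 33, 38}
Candidates: [32, 26, 5, 11, 15]
Check each candidate:
32 ∈ A, 26 ∉ A, 5 ∉ A, 11 ∉ A, 15 ∈ A
Count of candidates in A: 2

2


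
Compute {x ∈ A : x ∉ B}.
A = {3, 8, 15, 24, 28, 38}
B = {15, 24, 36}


Set A = {3, 8, 15, 24, 28, 38}
Set B = {15, 24, 36}
Check each element of A against B:
3 ∉ B (include), 8 ∉ B (include), 15 ∈ B, 24 ∈ B, 28 ∉ B (include), 38 ∉ B (include)
Elements of A not in B: {3, 8, 28, 38}

{3, 8, 28, 38}


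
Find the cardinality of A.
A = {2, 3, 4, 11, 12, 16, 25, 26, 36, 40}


Set A = {2, 3, 4, 11, 12, 16, 25, 26, 36, 40}
Listing elements: 2, 3, 4, 11, 12, 16, 25, 26, 36, 40
Counting: 10 elements
|A| = 10

10


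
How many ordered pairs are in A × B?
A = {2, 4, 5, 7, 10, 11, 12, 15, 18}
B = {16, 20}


Set A = {2, 4, 5, 7, 10, 11, 12, 15, 18} has 9 elements.
Set B = {16, 20} has 2 elements.
|A × B| = |A| × |B| = 9 × 2 = 18

18


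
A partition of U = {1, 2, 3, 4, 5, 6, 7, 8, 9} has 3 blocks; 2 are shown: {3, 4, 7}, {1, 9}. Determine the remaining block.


U = {1, 2, 3, 4, 5, 6, 7, 8, 9}
Shown blocks: {3, 4, 7}, {1, 9}
A partition's blocks are pairwise disjoint and cover U, so the missing block = U \ (union of shown blocks).
Union of shown blocks: {1, 3, 4, 7, 9}
Missing block = U \ (union) = {2, 5, 6, 8}

{2, 5, 6, 8}


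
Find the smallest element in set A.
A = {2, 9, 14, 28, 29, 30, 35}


Set A = {2, 9, 14, 28, 29, 30, 35}
Elements in ascending order: 2, 9, 14, 28, 29, 30, 35
The smallest element is 2.

2


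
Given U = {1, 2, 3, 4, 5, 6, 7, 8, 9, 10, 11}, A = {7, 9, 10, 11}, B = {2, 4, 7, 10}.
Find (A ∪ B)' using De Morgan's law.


U = {1, 2, 3, 4, 5, 6, 7, 8, 9, 10, 11}
A = {7, 9, 10, 11}, B = {2, 4, 7, 10}
A ∪ B = {2, 4, 7, 9, 10, 11}
(A ∪ B)' = U \ (A ∪ B) = {1, 3, 5, 6, 8}
Verification via A' ∩ B': A' = {1, 2, 3, 4, 5, 6, 8}, B' = {1, 3, 5, 6, 8, 9, 11}
A' ∩ B' = {1, 3, 5, 6, 8} ✓

{1, 3, 5, 6, 8}


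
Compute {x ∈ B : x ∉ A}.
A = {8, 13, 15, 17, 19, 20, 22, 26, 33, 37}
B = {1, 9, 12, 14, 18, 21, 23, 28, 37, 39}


Set A = {8, 13, 15, 17, 19, 20, 22, 26, 33, 37}
Set B = {1, 9, 12, 14, 18, 21, 23, 28, 37, 39}
Check each element of B against A:
1 ∉ A (include), 9 ∉ A (include), 12 ∉ A (include), 14 ∉ A (include), 18 ∉ A (include), 21 ∉ A (include), 23 ∉ A (include), 28 ∉ A (include), 37 ∈ A, 39 ∉ A (include)
Elements of B not in A: {1, 9, 12, 14, 18, 21, 23, 28, 39}

{1, 9, 12, 14, 18, 21, 23, 28, 39}


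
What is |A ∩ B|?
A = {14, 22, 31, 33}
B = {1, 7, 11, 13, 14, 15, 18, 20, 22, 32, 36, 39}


Set A = {14, 22, 31, 33}
Set B = {1, 7, 11, 13, 14, 15, 18, 20, 22, 32, 36, 39}
A ∩ B = {14, 22}
|A ∩ B| = 2

2


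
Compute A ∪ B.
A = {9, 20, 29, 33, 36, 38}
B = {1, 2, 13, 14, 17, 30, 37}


Set A = {9, 20, 29, 33, 36, 38}
Set B = {1, 2, 13, 14, 17, 30, 37}
A ∪ B includes all elements in either set.
Elements from A: {9, 20, 29, 33, 36, 38}
Elements from B not already included: {1, 2, 13, 14, 17, 30, 37}
A ∪ B = {1, 2, 9, 13, 14, 17, 20, 29, 30, 33, 36, 37, 38}

{1, 2, 9, 13, 14, 17, 20, 29, 30, 33, 36, 37, 38}


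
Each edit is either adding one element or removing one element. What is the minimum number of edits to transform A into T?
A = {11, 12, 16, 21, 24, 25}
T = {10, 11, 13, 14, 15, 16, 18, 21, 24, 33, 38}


Set A = {11, 12, 16, 21, 24, 25}
Set T = {10, 11, 13, 14, 15, 16, 18, 21, 24, 33, 38}
Elements to remove from A (in A, not in T): {12, 25} → 2 removals
Elements to add to A (in T, not in A): {10, 13, 14, 15, 18, 33, 38} → 7 additions
Total edits = 2 + 7 = 9

9


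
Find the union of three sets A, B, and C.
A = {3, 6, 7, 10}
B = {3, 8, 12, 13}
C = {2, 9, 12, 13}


Set A = {3, 6, 7, 10}
Set B = {3, 8, 12, 13}
Set C = {2, 9, 12, 13}
First, A ∪ B = {3, 6, 7, 8, 10, 12, 13}
Then, (A ∪ B) ∪ C = {2, 3, 6, 7, 8, 9, 10, 12, 13}

{2, 3, 6, 7, 8, 9, 10, 12, 13}


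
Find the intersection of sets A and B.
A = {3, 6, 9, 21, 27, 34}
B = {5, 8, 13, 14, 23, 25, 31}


Set A = {3, 6, 9, 21, 27, 34}
Set B = {5, 8, 13, 14, 23, 25, 31}
A ∩ B includes only elements in both sets.
Check each element of A against B:
3 ✗, 6 ✗, 9 ✗, 21 ✗, 27 ✗, 34 ✗
A ∩ B = {}

{}


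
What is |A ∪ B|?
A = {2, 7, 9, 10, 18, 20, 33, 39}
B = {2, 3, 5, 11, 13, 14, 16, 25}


Set A = {2, 7, 9, 10, 18, 20, 33, 39}, |A| = 8
Set B = {2, 3, 5, 11, 13, 14, 16, 25}, |B| = 8
A ∩ B = {2}, |A ∩ B| = 1
|A ∪ B| = |A| + |B| - |A ∩ B| = 8 + 8 - 1 = 15

15


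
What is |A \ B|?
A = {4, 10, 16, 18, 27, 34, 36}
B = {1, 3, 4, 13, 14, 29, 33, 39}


Set A = {4, 10, 16, 18, 27, 34, 36}
Set B = {1, 3, 4, 13, 14, 29, 33, 39}
A \ B = {10, 16, 18, 27, 34, 36}
|A \ B| = 6

6


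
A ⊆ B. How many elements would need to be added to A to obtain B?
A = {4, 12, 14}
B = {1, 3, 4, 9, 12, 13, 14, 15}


Set A = {4, 12, 14}, |A| = 3
Set B = {1, 3, 4, 9, 12, 13, 14, 15}, |B| = 8
Since A ⊆ B: B \ A = {1, 3, 9, 13, 15}
|B| - |A| = 8 - 3 = 5

5


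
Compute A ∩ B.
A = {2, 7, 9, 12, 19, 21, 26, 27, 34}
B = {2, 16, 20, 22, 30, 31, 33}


Set A = {2, 7, 9, 12, 19, 21, 26, 27, 34}
Set B = {2, 16, 20, 22, 30, 31, 33}
A ∩ B includes only elements in both sets.
Check each element of A against B:
2 ✓, 7 ✗, 9 ✗, 12 ✗, 19 ✗, 21 ✗, 26 ✗, 27 ✗, 34 ✗
A ∩ B = {2}

{2}


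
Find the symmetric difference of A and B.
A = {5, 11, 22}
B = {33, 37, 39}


Set A = {5, 11, 22}
Set B = {33, 37, 39}
A △ B = (A \ B) ∪ (B \ A)
Elements in A but not B: {5, 11, 22}
Elements in B but not A: {33, 37, 39}
A △ B = {5, 11, 22, 33, 37, 39}

{5, 11, 22, 33, 37, 39}


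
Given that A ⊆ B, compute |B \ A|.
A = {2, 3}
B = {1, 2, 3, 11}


Set A = {2, 3}, |A| = 2
Set B = {1, 2, 3, 11}, |B| = 4
Since A ⊆ B: B \ A = {1, 11}
|B| - |A| = 4 - 2 = 2

2


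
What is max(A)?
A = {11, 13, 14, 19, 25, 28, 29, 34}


Set A = {11, 13, 14, 19, 25, 28, 29, 34}
Elements in ascending order: 11, 13, 14, 19, 25, 28, 29, 34
The largest element is 34.

34


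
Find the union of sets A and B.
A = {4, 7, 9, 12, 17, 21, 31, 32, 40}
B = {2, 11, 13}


Set A = {4, 7, 9, 12, 17, 21, 31, 32, 40}
Set B = {2, 11, 13}
A ∪ B includes all elements in either set.
Elements from A: {4, 7, 9, 12, 17, 21, 31, 32, 40}
Elements from B not already included: {2, 11, 13}
A ∪ B = {2, 4, 7, 9, 11, 12, 13, 17, 21, 31, 32, 40}

{2, 4, 7, 9, 11, 12, 13, 17, 21, 31, 32, 40}


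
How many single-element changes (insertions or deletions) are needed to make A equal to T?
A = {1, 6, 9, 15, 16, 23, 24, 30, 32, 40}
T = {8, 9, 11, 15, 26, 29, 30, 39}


Set A = {1, 6, 9, 15, 16, 23, 24, 30, 32, 40}
Set T = {8, 9, 11, 15, 26, 29, 30, 39}
Elements to remove from A (in A, not in T): {1, 6, 16, 23, 24, 32, 40} → 7 removals
Elements to add to A (in T, not in A): {8, 11, 26, 29, 39} → 5 additions
Total edits = 7 + 5 = 12

12


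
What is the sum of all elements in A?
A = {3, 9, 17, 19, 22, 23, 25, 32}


Set A = {3, 9, 17, 19, 22, 23, 25, 32}
Sum = 3 + 9 + 17 + 19 + 22 + 23 + 25 + 32 = 150

150


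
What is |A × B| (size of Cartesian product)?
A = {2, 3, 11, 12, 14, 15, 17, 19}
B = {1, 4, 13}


Set A = {2, 3, 11, 12, 14, 15, 17, 19} has 8 elements.
Set B = {1, 4, 13} has 3 elements.
|A × B| = |A| × |B| = 8 × 3 = 24

24


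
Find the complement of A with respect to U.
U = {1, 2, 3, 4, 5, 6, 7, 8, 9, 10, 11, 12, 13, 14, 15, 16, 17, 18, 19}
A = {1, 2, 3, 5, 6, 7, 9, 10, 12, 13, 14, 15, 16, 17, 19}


Universal set U = {1, 2, 3, 4, 5, 6, 7, 8, 9, 10, 11, 12, 13, 14, 15, 16, 17, 18, 19}
Set A = {1, 2, 3, 5, 6, 7, 9, 10, 12, 13, 14, 15, 16, 17, 19}
A' = U \ A = elements in U but not in A
Checking each element of U:
1 (in A, exclude), 2 (in A, exclude), 3 (in A, exclude), 4 (not in A, include), 5 (in A, exclude), 6 (in A, exclude), 7 (in A, exclude), 8 (not in A, include), 9 (in A, exclude), 10 (in A, exclude), 11 (not in A, include), 12 (in A, exclude), 13 (in A, exclude), 14 (in A, exclude), 15 (in A, exclude), 16 (in A, exclude), 17 (in A, exclude), 18 (not in A, include), 19 (in A, exclude)
A' = {4, 8, 11, 18}

{4, 8, 11, 18}


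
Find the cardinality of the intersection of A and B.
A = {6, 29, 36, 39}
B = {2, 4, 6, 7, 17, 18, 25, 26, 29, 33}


Set A = {6, 29, 36, 39}
Set B = {2, 4, 6, 7, 17, 18, 25, 26, 29, 33}
A ∩ B = {6, 29}
|A ∩ B| = 2

2


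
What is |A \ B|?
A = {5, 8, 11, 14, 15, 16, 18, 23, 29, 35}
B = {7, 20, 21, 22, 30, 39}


Set A = {5, 8, 11, 14, 15, 16, 18, 23, 29, 35}
Set B = {7, 20, 21, 22, 30, 39}
A \ B = {5, 8, 11, 14, 15, 16, 18, 23, 29, 35}
|A \ B| = 10

10


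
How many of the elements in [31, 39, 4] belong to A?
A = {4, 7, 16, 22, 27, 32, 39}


Set A = {4, 7, 16, 22, 27, 32, 39}
Candidates: [31, 39, 4]
Check each candidate:
31 ∉ A, 39 ∈ A, 4 ∈ A
Count of candidates in A: 2

2


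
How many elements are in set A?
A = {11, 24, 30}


Set A = {11, 24, 30}
Listing elements: 11, 24, 30
Counting: 3 elements
|A| = 3

3


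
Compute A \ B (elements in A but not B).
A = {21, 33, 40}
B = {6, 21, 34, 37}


Set A = {21, 33, 40}
Set B = {6, 21, 34, 37}
A \ B includes elements in A that are not in B.
Check each element of A:
21 (in B, remove), 33 (not in B, keep), 40 (not in B, keep)
A \ B = {33, 40}

{33, 40}


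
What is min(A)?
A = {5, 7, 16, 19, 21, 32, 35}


Set A = {5, 7, 16, 19, 21, 32, 35}
Elements in ascending order: 5, 7, 16, 19, 21, 32, 35
The smallest element is 5.

5


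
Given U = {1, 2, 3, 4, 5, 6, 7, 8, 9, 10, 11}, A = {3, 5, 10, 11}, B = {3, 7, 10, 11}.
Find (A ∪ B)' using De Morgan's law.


U = {1, 2, 3, 4, 5, 6, 7, 8, 9, 10, 11}
A = {3, 5, 10, 11}, B = {3, 7, 10, 11}
A ∪ B = {3, 5, 7, 10, 11}
(A ∪ B)' = U \ (A ∪ B) = {1, 2, 4, 6, 8, 9}
Verification via A' ∩ B': A' = {1, 2, 4, 6, 7, 8, 9}, B' = {1, 2, 4, 5, 6, 8, 9}
A' ∩ B' = {1, 2, 4, 6, 8, 9} ✓

{1, 2, 4, 6, 8, 9}


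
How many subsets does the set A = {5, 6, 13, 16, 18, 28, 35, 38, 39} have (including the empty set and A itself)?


Set A = {5, 6, 13, 16, 18, 28, 35, 38, 39}
|A| = 9
The power set P(A) contains all subsets of A.
|P(A)| = 2^|A| = 2^9 = 512

512


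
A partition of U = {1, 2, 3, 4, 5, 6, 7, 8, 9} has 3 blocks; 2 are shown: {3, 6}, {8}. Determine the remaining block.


U = {1, 2, 3, 4, 5, 6, 7, 8, 9}
Shown blocks: {3, 6}, {8}
A partition's blocks are pairwise disjoint and cover U, so the missing block = U \ (union of shown blocks).
Union of shown blocks: {3, 6, 8}
Missing block = U \ (union) = {1, 2, 4, 5, 7, 9}

{1, 2, 4, 5, 7, 9}


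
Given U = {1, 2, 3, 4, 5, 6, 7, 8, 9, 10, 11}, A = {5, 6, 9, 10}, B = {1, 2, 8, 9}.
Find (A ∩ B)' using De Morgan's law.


U = {1, 2, 3, 4, 5, 6, 7, 8, 9, 10, 11}
A = {5, 6, 9, 10}, B = {1, 2, 8, 9}
A ∩ B = {9}
(A ∩ B)' = U \ (A ∩ B) = {1, 2, 3, 4, 5, 6, 7, 8, 10, 11}
Verification via A' ∪ B': A' = {1, 2, 3, 4, 7, 8, 11}, B' = {3, 4, 5, 6, 7, 10, 11}
A' ∪ B' = {1, 2, 3, 4, 5, 6, 7, 8, 10, 11} ✓

{1, 2, 3, 4, 5, 6, 7, 8, 10, 11}


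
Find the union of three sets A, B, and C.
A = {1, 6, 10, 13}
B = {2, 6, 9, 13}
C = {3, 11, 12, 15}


Set A = {1, 6, 10, 13}
Set B = {2, 6, 9, 13}
Set C = {3, 11, 12, 15}
First, A ∪ B = {1, 2, 6, 9, 10, 13}
Then, (A ∪ B) ∪ C = {1, 2, 3, 6, 9, 10, 11, 12, 13, 15}

{1, 2, 3, 6, 9, 10, 11, 12, 13, 15}


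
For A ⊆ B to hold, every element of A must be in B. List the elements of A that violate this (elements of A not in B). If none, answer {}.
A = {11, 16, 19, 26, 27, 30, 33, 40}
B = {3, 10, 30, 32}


Set A = {11, 16, 19, 26, 27, 30, 33, 40}
Set B = {3, 10, 30, 32}
Check each element of A against B:
11 ∉ B (include), 16 ∉ B (include), 19 ∉ B (include), 26 ∉ B (include), 27 ∉ B (include), 30 ∈ B, 33 ∉ B (include), 40 ∉ B (include)
Elements of A not in B: {11, 16, 19, 26, 27, 33, 40}

{11, 16, 19, 26, 27, 33, 40}


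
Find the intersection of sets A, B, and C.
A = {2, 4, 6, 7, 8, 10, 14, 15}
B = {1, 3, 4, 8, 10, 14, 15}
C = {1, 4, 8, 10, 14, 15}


Set A = {2, 4, 6, 7, 8, 10, 14, 15}
Set B = {1, 3, 4, 8, 10, 14, 15}
Set C = {1, 4, 8, 10, 14, 15}
First, A ∩ B = {4, 8, 10, 14, 15}
Then, (A ∩ B) ∩ C = {4, 8, 10, 14, 15}

{4, 8, 10, 14, 15}


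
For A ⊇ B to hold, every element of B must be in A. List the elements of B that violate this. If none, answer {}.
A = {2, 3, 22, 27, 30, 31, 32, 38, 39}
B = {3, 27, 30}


Set A = {2, 3, 22, 27, 30, 31, 32, 38, 39}
Set B = {3, 27, 30}
Check each element of B against A:
3 ∈ A, 27 ∈ A, 30 ∈ A
Elements of B not in A: {}

{}


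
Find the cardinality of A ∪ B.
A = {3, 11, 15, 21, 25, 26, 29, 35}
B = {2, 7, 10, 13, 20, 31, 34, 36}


Set A = {3, 11, 15, 21, 25, 26, 29, 35}, |A| = 8
Set B = {2, 7, 10, 13, 20, 31, 34, 36}, |B| = 8
A ∩ B = {}, |A ∩ B| = 0
|A ∪ B| = |A| + |B| - |A ∩ B| = 8 + 8 - 0 = 16

16


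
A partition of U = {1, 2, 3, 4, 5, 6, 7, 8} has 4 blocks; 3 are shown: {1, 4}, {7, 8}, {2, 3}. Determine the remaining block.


U = {1, 2, 3, 4, 5, 6, 7, 8}
Shown blocks: {1, 4}, {7, 8}, {2, 3}
A partition's blocks are pairwise disjoint and cover U, so the missing block = U \ (union of shown blocks).
Union of shown blocks: {1, 2, 3, 4, 7, 8}
Missing block = U \ (union) = {5, 6}

{5, 6}


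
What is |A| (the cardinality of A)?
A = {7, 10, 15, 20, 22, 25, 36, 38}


Set A = {7, 10, 15, 20, 22, 25, 36, 38}
Listing elements: 7, 10, 15, 20, 22, 25, 36, 38
Counting: 8 elements
|A| = 8

8


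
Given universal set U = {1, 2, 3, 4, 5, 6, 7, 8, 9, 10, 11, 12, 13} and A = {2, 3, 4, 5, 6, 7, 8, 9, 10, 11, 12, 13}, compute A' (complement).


Universal set U = {1, 2, 3, 4, 5, 6, 7, 8, 9, 10, 11, 12, 13}
Set A = {2, 3, 4, 5, 6, 7, 8, 9, 10, 11, 12, 13}
A' = U \ A = elements in U but not in A
Checking each element of U:
1 (not in A, include), 2 (in A, exclude), 3 (in A, exclude), 4 (in A, exclude), 5 (in A, exclude), 6 (in A, exclude), 7 (in A, exclude), 8 (in A, exclude), 9 (in A, exclude), 10 (in A, exclude), 11 (in A, exclude), 12 (in A, exclude), 13 (in A, exclude)
A' = {1}

{1}


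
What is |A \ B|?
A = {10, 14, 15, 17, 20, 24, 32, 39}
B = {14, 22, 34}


Set A = {10, 14, 15, 17, 20, 24, 32, 39}
Set B = {14, 22, 34}
A \ B = {10, 15, 17, 20, 24, 32, 39}
|A \ B| = 7

7


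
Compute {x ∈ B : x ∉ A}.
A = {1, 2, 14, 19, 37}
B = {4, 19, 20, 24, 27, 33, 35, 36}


Set A = {1, 2, 14, 19, 37}
Set B = {4, 19, 20, 24, 27, 33, 35, 36}
Check each element of B against A:
4 ∉ A (include), 19 ∈ A, 20 ∉ A (include), 24 ∉ A (include), 27 ∉ A (include), 33 ∉ A (include), 35 ∉ A (include), 36 ∉ A (include)
Elements of B not in A: {4, 20, 24, 27, 33, 35, 36}

{4, 20, 24, 27, 33, 35, 36}


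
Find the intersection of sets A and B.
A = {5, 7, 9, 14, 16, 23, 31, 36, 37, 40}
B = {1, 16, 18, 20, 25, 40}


Set A = {5, 7, 9, 14, 16, 23, 31, 36, 37, 40}
Set B = {1, 16, 18, 20, 25, 40}
A ∩ B includes only elements in both sets.
Check each element of A against B:
5 ✗, 7 ✗, 9 ✗, 14 ✗, 16 ✓, 23 ✗, 31 ✗, 36 ✗, 37 ✗, 40 ✓
A ∩ B = {16, 40}

{16, 40}


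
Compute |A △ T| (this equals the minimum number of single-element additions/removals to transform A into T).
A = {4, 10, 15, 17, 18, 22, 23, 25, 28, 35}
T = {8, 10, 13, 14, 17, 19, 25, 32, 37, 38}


Set A = {4, 10, 15, 17, 18, 22, 23, 25, 28, 35}
Set T = {8, 10, 13, 14, 17, 19, 25, 32, 37, 38}
Elements to remove from A (in A, not in T): {4, 15, 18, 22, 23, 28, 35} → 7 removals
Elements to add to A (in T, not in A): {8, 13, 14, 19, 32, 37, 38} → 7 additions
Total edits = 7 + 7 = 14

14


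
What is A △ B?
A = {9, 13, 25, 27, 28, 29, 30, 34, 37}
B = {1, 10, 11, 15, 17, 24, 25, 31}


Set A = {9, 13, 25, 27, 28, 29, 30, 34, 37}
Set B = {1, 10, 11, 15, 17, 24, 25, 31}
A △ B = (A \ B) ∪ (B \ A)
Elements in A but not B: {9, 13, 27, 28, 29, 30, 34, 37}
Elements in B but not A: {1, 10, 11, 15, 17, 24, 31}
A △ B = {1, 9, 10, 11, 13, 15, 17, 24, 27, 28, 29, 30, 31, 34, 37}

{1, 9, 10, 11, 13, 15, 17, 24, 27, 28, 29, 30, 31, 34, 37}


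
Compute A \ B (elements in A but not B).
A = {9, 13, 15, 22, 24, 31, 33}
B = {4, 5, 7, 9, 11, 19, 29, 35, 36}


Set A = {9, 13, 15, 22, 24, 31, 33}
Set B = {4, 5, 7, 9, 11, 19, 29, 35, 36}
A \ B includes elements in A that are not in B.
Check each element of A:
9 (in B, remove), 13 (not in B, keep), 15 (not in B, keep), 22 (not in B, keep), 24 (not in B, keep), 31 (not in B, keep), 33 (not in B, keep)
A \ B = {13, 15, 22, 24, 31, 33}

{13, 15, 22, 24, 31, 33}


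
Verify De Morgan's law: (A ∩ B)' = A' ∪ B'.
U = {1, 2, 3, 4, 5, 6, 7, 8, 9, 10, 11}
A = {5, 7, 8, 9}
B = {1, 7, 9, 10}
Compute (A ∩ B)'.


U = {1, 2, 3, 4, 5, 6, 7, 8, 9, 10, 11}
A = {5, 7, 8, 9}, B = {1, 7, 9, 10}
A ∩ B = {7, 9}
(A ∩ B)' = U \ (A ∩ B) = {1, 2, 3, 4, 5, 6, 8, 10, 11}
Verification via A' ∪ B': A' = {1, 2, 3, 4, 6, 10, 11}, B' = {2, 3, 4, 5, 6, 8, 11}
A' ∪ B' = {1, 2, 3, 4, 5, 6, 8, 10, 11} ✓

{1, 2, 3, 4, 5, 6, 8, 10, 11}


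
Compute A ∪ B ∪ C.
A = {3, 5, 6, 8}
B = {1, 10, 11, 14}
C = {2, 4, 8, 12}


Set A = {3, 5, 6, 8}
Set B = {1, 10, 11, 14}
Set C = {2, 4, 8, 12}
First, A ∪ B = {1, 3, 5, 6, 8, 10, 11, 14}
Then, (A ∪ B) ∪ C = {1, 2, 3, 4, 5, 6, 8, 10, 11, 12, 14}

{1, 2, 3, 4, 5, 6, 8, 10, 11, 12, 14}


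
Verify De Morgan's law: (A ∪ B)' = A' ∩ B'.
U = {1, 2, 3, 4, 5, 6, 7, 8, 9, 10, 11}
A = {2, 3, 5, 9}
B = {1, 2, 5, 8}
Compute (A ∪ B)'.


U = {1, 2, 3, 4, 5, 6, 7, 8, 9, 10, 11}
A = {2, 3, 5, 9}, B = {1, 2, 5, 8}
A ∪ B = {1, 2, 3, 5, 8, 9}
(A ∪ B)' = U \ (A ∪ B) = {4, 6, 7, 10, 11}
Verification via A' ∩ B': A' = {1, 4, 6, 7, 8, 10, 11}, B' = {3, 4, 6, 7, 9, 10, 11}
A' ∩ B' = {4, 6, 7, 10, 11} ✓

{4, 6, 7, 10, 11}


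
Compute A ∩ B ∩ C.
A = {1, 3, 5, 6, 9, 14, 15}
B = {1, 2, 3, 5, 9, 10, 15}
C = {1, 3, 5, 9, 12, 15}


Set A = {1, 3, 5, 6, 9, 14, 15}
Set B = {1, 2, 3, 5, 9, 10, 15}
Set C = {1, 3, 5, 9, 12, 15}
First, A ∩ B = {1, 3, 5, 9, 15}
Then, (A ∩ B) ∩ C = {1, 3, 5, 9, 15}

{1, 3, 5, 9, 15}


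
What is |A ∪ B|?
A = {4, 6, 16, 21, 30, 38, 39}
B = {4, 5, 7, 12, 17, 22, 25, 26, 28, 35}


Set A = {4, 6, 16, 21, 30, 38, 39}, |A| = 7
Set B = {4, 5, 7, 12, 17, 22, 25, 26, 28, 35}, |B| = 10
A ∩ B = {4}, |A ∩ B| = 1
|A ∪ B| = |A| + |B| - |A ∩ B| = 7 + 10 - 1 = 16

16


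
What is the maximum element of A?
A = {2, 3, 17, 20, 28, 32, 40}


Set A = {2, 3, 17, 20, 28, 32, 40}
Elements in ascending order: 2, 3, 17, 20, 28, 32, 40
The largest element is 40.

40


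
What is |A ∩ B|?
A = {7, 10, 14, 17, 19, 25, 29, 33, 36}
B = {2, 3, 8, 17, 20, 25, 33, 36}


Set A = {7, 10, 14, 17, 19, 25, 29, 33, 36}
Set B = {2, 3, 8, 17, 20, 25, 33, 36}
A ∩ B = {17, 25, 33, 36}
|A ∩ B| = 4

4


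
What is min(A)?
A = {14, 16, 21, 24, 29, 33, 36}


Set A = {14, 16, 21, 24, 29, 33, 36}
Elements in ascending order: 14, 16, 21, 24, 29, 33, 36
The smallest element is 14.

14


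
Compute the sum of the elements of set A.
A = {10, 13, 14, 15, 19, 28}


Set A = {10, 13, 14, 15, 19, 28}
Sum = 10 + 13 + 14 + 15 + 19 + 28 = 99

99


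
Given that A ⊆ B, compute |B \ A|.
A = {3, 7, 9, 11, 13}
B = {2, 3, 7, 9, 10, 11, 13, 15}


Set A = {3, 7, 9, 11, 13}, |A| = 5
Set B = {2, 3, 7, 9, 10, 11, 13, 15}, |B| = 8
Since A ⊆ B: B \ A = {2, 10, 15}
|B| - |A| = 8 - 5 = 3

3


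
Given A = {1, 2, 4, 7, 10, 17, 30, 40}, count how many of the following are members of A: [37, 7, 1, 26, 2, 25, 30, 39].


Set A = {1, 2, 4, 7, 10, 17, 30, 40}
Candidates: [37, 7, 1, 26, 2, 25, 30, 39]
Check each candidate:
37 ∉ A, 7 ∈ A, 1 ∈ A, 26 ∉ A, 2 ∈ A, 25 ∉ A, 30 ∈ A, 39 ∉ A
Count of candidates in A: 4

4


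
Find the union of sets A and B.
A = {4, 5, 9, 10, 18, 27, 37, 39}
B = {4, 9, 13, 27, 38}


Set A = {4, 5, 9, 10, 18, 27, 37, 39}
Set B = {4, 9, 13, 27, 38}
A ∪ B includes all elements in either set.
Elements from A: {4, 5, 9, 10, 18, 27, 37, 39}
Elements from B not already included: {13, 38}
A ∪ B = {4, 5, 9, 10, 13, 18, 27, 37, 38, 39}

{4, 5, 9, 10, 13, 18, 27, 37, 38, 39}


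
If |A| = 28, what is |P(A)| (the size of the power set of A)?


The set has 28 elements.
The power set contains all possible subsets.
|P(A)| = 2^|A| = 2^28 = 268435456

268435456


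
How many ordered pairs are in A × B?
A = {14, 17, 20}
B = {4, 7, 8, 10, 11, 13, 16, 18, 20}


Set A = {14, 17, 20} has 3 elements.
Set B = {4, 7, 8, 10, 11, 13, 16, 18, 20} has 9 elements.
|A × B| = |A| × |B| = 3 × 9 = 27

27


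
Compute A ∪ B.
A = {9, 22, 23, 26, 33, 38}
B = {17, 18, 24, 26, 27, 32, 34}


Set A = {9, 22, 23, 26, 33, 38}
Set B = {17, 18, 24, 26, 27, 32, 34}
A ∪ B includes all elements in either set.
Elements from A: {9, 22, 23, 26, 33, 38}
Elements from B not already included: {17, 18, 24, 27, 32, 34}
A ∪ B = {9, 17, 18, 22, 23, 24, 26, 27, 32, 33, 34, 38}

{9, 17, 18, 22, 23, 24, 26, 27, 32, 33, 34, 38}


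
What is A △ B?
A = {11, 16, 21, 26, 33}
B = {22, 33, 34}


Set A = {11, 16, 21, 26, 33}
Set B = {22, 33, 34}
A △ B = (A \ B) ∪ (B \ A)
Elements in A but not B: {11, 16, 21, 26}
Elements in B but not A: {22, 34}
A △ B = {11, 16, 21, 22, 26, 34}

{11, 16, 21, 22, 26, 34}


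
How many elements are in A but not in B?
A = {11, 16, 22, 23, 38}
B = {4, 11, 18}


Set A = {11, 16, 22, 23, 38}
Set B = {4, 11, 18}
A \ B = {16, 22, 23, 38}
|A \ B| = 4

4


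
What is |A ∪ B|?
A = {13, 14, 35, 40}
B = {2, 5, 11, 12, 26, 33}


Set A = {13, 14, 35, 40}, |A| = 4
Set B = {2, 5, 11, 12, 26, 33}, |B| = 6
A ∩ B = {}, |A ∩ B| = 0
|A ∪ B| = |A| + |B| - |A ∩ B| = 4 + 6 - 0 = 10

10


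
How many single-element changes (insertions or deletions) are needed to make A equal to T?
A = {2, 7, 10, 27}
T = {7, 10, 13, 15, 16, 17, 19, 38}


Set A = {2, 7, 10, 27}
Set T = {7, 10, 13, 15, 16, 17, 19, 38}
Elements to remove from A (in A, not in T): {2, 27} → 2 removals
Elements to add to A (in T, not in A): {13, 15, 16, 17, 19, 38} → 6 additions
Total edits = 2 + 6 = 8

8


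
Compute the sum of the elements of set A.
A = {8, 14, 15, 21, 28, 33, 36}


Set A = {8, 14, 15, 21, 28, 33, 36}
Sum = 8 + 14 + 15 + 21 + 28 + 33 + 36 = 155

155


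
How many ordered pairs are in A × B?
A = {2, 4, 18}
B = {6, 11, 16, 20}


Set A = {2, 4, 18} has 3 elements.
Set B = {6, 11, 16, 20} has 4 elements.
|A × B| = |A| × |B| = 3 × 4 = 12

12


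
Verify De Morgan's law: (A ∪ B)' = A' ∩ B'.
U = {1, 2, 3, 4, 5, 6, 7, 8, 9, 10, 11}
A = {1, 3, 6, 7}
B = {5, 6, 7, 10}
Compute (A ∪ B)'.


U = {1, 2, 3, 4, 5, 6, 7, 8, 9, 10, 11}
A = {1, 3, 6, 7}, B = {5, 6, 7, 10}
A ∪ B = {1, 3, 5, 6, 7, 10}
(A ∪ B)' = U \ (A ∪ B) = {2, 4, 8, 9, 11}
Verification via A' ∩ B': A' = {2, 4, 5, 8, 9, 10, 11}, B' = {1, 2, 3, 4, 8, 9, 11}
A' ∩ B' = {2, 4, 8, 9, 11} ✓

{2, 4, 8, 9, 11}


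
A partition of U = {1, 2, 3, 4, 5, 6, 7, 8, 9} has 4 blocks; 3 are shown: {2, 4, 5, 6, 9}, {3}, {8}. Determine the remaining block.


U = {1, 2, 3, 4, 5, 6, 7, 8, 9}
Shown blocks: {2, 4, 5, 6, 9}, {3}, {8}
A partition's blocks are pairwise disjoint and cover U, so the missing block = U \ (union of shown blocks).
Union of shown blocks: {2, 3, 4, 5, 6, 8, 9}
Missing block = U \ (union) = {1, 7}

{1, 7}


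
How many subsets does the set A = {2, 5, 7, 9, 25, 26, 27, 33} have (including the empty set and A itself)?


Set A = {2, 5, 7, 9, 25, 26, 27, 33}
|A| = 8
The power set P(A) contains all subsets of A.
|P(A)| = 2^|A| = 2^8 = 256

256


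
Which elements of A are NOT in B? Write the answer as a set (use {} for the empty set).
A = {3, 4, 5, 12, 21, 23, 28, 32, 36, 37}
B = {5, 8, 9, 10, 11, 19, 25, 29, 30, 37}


Set A = {3, 4, 5, 12, 21, 23, 28, 32, 36, 37}
Set B = {5, 8, 9, 10, 11, 19, 25, 29, 30, 37}
Check each element of A against B:
3 ∉ B (include), 4 ∉ B (include), 5 ∈ B, 12 ∉ B (include), 21 ∉ B (include), 23 ∉ B (include), 28 ∉ B (include), 32 ∉ B (include), 36 ∉ B (include), 37 ∈ B
Elements of A not in B: {3, 4, 12, 21, 23, 28, 32, 36}

{3, 4, 12, 21, 23, 28, 32, 36}


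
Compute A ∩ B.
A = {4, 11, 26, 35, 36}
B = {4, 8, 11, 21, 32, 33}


Set A = {4, 11, 26, 35, 36}
Set B = {4, 8, 11, 21, 32, 33}
A ∩ B includes only elements in both sets.
Check each element of A against B:
4 ✓, 11 ✓, 26 ✗, 35 ✗, 36 ✗
A ∩ B = {4, 11}

{4, 11}


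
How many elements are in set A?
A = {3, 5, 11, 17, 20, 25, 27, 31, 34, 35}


Set A = {3, 5, 11, 17, 20, 25, 27, 31, 34, 35}
Listing elements: 3, 5, 11, 17, 20, 25, 27, 31, 34, 35
Counting: 10 elements
|A| = 10

10


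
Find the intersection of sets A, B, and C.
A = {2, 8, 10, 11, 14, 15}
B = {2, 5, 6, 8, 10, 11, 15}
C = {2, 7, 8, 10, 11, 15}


Set A = {2, 8, 10, 11, 14, 15}
Set B = {2, 5, 6, 8, 10, 11, 15}
Set C = {2, 7, 8, 10, 11, 15}
First, A ∩ B = {2, 8, 10, 11, 15}
Then, (A ∩ B) ∩ C = {2, 8, 10, 11, 15}

{2, 8, 10, 11, 15}


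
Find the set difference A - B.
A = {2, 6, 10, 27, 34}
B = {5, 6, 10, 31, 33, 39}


Set A = {2, 6, 10, 27, 34}
Set B = {5, 6, 10, 31, 33, 39}
A \ B includes elements in A that are not in B.
Check each element of A:
2 (not in B, keep), 6 (in B, remove), 10 (in B, remove), 27 (not in B, keep), 34 (not in B, keep)
A \ B = {2, 27, 34}

{2, 27, 34}


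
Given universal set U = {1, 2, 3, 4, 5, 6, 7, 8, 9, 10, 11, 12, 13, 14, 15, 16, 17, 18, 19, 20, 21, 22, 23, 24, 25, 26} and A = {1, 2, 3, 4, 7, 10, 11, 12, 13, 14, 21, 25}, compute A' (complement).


Universal set U = {1, 2, 3, 4, 5, 6, 7, 8, 9, 10, 11, 12, 13, 14, 15, 16, 17, 18, 19, 20, 21, 22, 23, 24, 25, 26}
Set A = {1, 2, 3, 4, 7, 10, 11, 12, 13, 14, 21, 25}
A' = U \ A = elements in U but not in A
Checking each element of U:
1 (in A, exclude), 2 (in A, exclude), 3 (in A, exclude), 4 (in A, exclude), 5 (not in A, include), 6 (not in A, include), 7 (in A, exclude), 8 (not in A, include), 9 (not in A, include), 10 (in A, exclude), 11 (in A, exclude), 12 (in A, exclude), 13 (in A, exclude), 14 (in A, exclude), 15 (not in A, include), 16 (not in A, include), 17 (not in A, include), 18 (not in A, include), 19 (not in A, include), 20 (not in A, include), 21 (in A, exclude), 22 (not in A, include), 23 (not in A, include), 24 (not in A, include), 25 (in A, exclude), 26 (not in A, include)
A' = {5, 6, 8, 9, 15, 16, 17, 18, 19, 20, 22, 23, 24, 26}

{5, 6, 8, 9, 15, 16, 17, 18, 19, 20, 22, 23, 24, 26}


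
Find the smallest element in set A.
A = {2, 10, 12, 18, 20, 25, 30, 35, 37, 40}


Set A = {2, 10, 12, 18, 20, 25, 30, 35, 37, 40}
Elements in ascending order: 2, 10, 12, 18, 20, 25, 30, 35, 37, 40
The smallest element is 2.

2


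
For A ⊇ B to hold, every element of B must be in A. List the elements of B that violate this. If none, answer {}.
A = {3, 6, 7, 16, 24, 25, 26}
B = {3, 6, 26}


Set A = {3, 6, 7, 16, 24, 25, 26}
Set B = {3, 6, 26}
Check each element of B against A:
3 ∈ A, 6 ∈ A, 26 ∈ A
Elements of B not in A: {}

{}


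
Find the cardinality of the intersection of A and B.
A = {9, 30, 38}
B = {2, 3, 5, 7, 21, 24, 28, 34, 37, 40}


Set A = {9, 30, 38}
Set B = {2, 3, 5, 7, 21, 24, 28, 34, 37, 40}
A ∩ B = {}
|A ∩ B| = 0

0


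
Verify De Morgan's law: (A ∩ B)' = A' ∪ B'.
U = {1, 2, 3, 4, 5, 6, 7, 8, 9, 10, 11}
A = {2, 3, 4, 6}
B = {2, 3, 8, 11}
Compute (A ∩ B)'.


U = {1, 2, 3, 4, 5, 6, 7, 8, 9, 10, 11}
A = {2, 3, 4, 6}, B = {2, 3, 8, 11}
A ∩ B = {2, 3}
(A ∩ B)' = U \ (A ∩ B) = {1, 4, 5, 6, 7, 8, 9, 10, 11}
Verification via A' ∪ B': A' = {1, 5, 7, 8, 9, 10, 11}, B' = {1, 4, 5, 6, 7, 9, 10}
A' ∪ B' = {1, 4, 5, 6, 7, 8, 9, 10, 11} ✓

{1, 4, 5, 6, 7, 8, 9, 10, 11}
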